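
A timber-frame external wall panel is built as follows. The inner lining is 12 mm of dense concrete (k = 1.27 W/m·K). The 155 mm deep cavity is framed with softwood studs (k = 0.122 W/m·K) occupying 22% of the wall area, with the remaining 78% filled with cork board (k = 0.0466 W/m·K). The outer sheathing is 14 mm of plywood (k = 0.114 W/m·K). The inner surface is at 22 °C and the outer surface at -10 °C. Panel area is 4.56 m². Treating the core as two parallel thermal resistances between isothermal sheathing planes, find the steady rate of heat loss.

Sheathing layers in series; stud and cavity paths in parallel between them.
R_inner = 0.012/(1.27×4.56) = 0.002072 K/W
R_stud  = 0.155/(0.122×0.22×4.56) = 1.266 K/W
R_cav   = 0.155/(0.0466×0.78×4.56) = 0.9352 K/W
1/R_core = 1/R_stud + 1/R_cav → R_core = 0.5379 K/W
R_outer = 0.014/(0.114×4.56) = 0.02693 K/W
R_total = 0.5669 K/W
Q = ΔT/R_total = 32/0.5669

Q ≈ 56.4 W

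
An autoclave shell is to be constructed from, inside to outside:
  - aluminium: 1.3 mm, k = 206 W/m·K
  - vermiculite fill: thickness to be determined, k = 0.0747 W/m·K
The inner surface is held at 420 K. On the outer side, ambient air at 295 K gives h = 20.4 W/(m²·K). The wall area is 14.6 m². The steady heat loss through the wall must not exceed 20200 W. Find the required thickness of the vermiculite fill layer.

L ≈ 3.09 mm

Series thermal resistances:
R_aluminium = L/(kA) = 0.0013/(206×14.6) = 4.322×10^-7 K/W
R_outer film = 1/(h_o·A) = 1/(20.4×14.6) = 0.003358 K/W
Sum of the known resistances R_other = 0.003358 K/W
Required total resistance R_tot = ΔT/Q_allow = 125/20200 = 0.006188 K/W
R_vermiculite fill = R_tot − R_other = 0.00283 K/W
L = R·k·A = 0.00283×0.0747×14.6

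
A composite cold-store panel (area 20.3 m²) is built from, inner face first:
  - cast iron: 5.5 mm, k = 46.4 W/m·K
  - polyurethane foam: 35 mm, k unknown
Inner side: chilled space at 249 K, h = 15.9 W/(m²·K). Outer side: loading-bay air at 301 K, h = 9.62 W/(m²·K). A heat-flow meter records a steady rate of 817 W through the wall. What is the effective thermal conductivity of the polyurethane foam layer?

k ≈ 0.0311 W/(m·K)

Thermal resistances in series:
R_inner film = 1/(h_i·A) = 1/(15.9×20.3) = 0.003098 K/W
R_cast iron = L/(kA) = 0.0055/(46.4×20.3) = 5.839×10^-6 K/W
R_outer film = 1/(h_o·A) = 1/(9.62×20.3) = 0.005121 K/W
Sum of known resistances R_other = 0.008225 K/W
Total R = ΔT/Q = 52/817 = 0.06365 K/W
R_polyurethane foam = R_total − R_other = 0.05542 K/W
k = L/(R·A) = 0.035/(0.05542×20.3)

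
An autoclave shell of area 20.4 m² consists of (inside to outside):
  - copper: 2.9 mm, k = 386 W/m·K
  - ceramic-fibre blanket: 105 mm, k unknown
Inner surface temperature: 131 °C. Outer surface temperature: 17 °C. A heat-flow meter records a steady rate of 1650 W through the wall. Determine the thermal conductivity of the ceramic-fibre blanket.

Thermal resistances in series:
R_copper = L/(kA) = 0.0029/(386×20.4) = 3.683×10^-7 K/W
Sum of known resistances R_other = 3.683×10^-7 K/W
Total R = ΔT/Q = 114/1650 = 0.06909 K/W
R_ceramic-fibre blanket = R_total − R_other = 0.06909 K/W
k = L/(R·A) = 0.105/(0.06909×20.4)

k ≈ 0.0745 W/(m·K)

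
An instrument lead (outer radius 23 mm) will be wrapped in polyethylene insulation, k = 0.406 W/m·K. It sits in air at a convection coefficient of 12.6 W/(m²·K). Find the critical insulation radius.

For a cylinder r_cr = k/h = 0.406/12.6
r_cr = 32.2 mm; since the bare radius (23 mm) is below r_cr, adding a thin layer of insulation will *increase* heat loss.

r_cr ≈ 32.2 mm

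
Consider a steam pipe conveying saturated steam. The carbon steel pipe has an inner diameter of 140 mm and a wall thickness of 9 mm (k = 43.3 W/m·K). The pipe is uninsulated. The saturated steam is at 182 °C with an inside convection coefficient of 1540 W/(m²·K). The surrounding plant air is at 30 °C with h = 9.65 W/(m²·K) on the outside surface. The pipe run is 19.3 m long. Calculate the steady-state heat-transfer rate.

Q ≈ 13900 W

Cylindrical conduction, so R = ln(r₂/r₁)/(2πkL) per layer, in series:
R_inner film = 1/(h_i·2πr₁L) = 1/(1540×2π×0.07×19.3) = 7.65×10^-5 K/W
R_carbon steel pipe wall = ln(79/70)/(2π×43.3×19.3) = 2.304×10^-5 K/W
R_outer film = 1/(h_o·2πr_oL) = 1/(9.65×2π×0.079×19.3) = 0.01082 K/W
R_total = 0.01092 K/W
Q = ΔT/R_total = 152/0.01092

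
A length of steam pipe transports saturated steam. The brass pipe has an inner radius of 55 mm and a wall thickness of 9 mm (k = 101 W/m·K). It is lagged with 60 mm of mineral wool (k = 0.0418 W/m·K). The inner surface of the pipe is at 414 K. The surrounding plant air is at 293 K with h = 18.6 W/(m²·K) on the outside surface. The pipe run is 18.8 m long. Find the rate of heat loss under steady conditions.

For a radial system each layer contributes R = ln(r_out/r_in)/(2πkL); films add R = 1/(hA).
R_brass pipe wall = ln(64/55)/(2π×101×18.8) = 1.27×10^-5 K/W
R_mineral wool = ln(124/64)/(2π×0.0418×18.8) = 0.134 K/W
R_outer film = 1/(h_o·2πr_oL) = 1/(18.6×2π×0.124×18.8) = 0.003671 K/W
R_total = 0.1376 K/W
Q = ΔT/R_total = 121/0.1376

Q ≈ 879 W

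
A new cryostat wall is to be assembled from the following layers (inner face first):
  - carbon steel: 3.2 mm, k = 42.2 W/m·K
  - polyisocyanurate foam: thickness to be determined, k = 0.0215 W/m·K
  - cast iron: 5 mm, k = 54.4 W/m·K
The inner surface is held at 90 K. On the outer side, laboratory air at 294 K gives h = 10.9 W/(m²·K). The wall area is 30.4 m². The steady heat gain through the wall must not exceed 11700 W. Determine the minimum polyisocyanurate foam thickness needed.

Treating each layer as a thermal resistance in series:
R_carbon steel = L/(kA) = 0.0032/(42.2×30.4) = 2.494×10^-6 K/W
R_cast iron = L/(kA) = 0.005/(54.4×30.4) = 3.023×10^-6 K/W
R_outer film = 1/(h_o·A) = 1/(10.9×30.4) = 0.003018 K/W
Sum of the known resistances R_other = 0.003023 K/W
Required total resistance R_tot = ΔT/Q_allow = 204/11700 = 0.01744 K/W
R_polyisocyanurate foam = R_tot − R_other = 0.01441 K/W
L = R·k·A = 0.01441×0.0215×30.4

L ≈ 9.42 mm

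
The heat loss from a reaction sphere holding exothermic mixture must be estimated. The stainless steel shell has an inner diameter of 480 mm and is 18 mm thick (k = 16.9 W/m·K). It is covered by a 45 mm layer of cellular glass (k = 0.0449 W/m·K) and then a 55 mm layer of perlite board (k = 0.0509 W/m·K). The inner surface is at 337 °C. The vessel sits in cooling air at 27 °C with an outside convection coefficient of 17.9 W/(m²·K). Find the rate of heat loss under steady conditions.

Spherical conduction: R = (1/r_in − 1/r_out)/(4πk) per layer; series-sum.
R_stainless steel shell = (1/0.24 − 1/0.258)/(4π×16.9) = 0.001369 K/W
R_cellular glass = (1/0.258 − 1/0.303)/(4π×0.0449) = 1.02 K/W
R_perlite board = (1/0.303 − 1/0.358)/(4π×0.0509) = 0.7927 K/W
R_outer film = 1/(h·4πr_o²) = 1/(17.9×4π×0.358²) = 0.03469 K/W
R_total = 1.849 K/W
Q = ΔT/R_total = 310/1.849

Q ≈ 168 W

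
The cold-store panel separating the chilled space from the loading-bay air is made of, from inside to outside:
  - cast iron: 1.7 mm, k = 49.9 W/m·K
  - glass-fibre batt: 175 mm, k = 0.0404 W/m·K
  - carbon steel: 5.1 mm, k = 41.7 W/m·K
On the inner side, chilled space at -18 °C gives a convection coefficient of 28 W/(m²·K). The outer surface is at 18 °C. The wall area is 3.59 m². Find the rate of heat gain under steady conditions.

Treating each layer as a thermal resistance in series:
R_inner film = 1/(h_i·A) = 1/(28×3.59) = 0.009948 K/W
R_cast iron = L/(kA) = 0.0017/(49.9×3.59) = 9.49×10^-6 K/W
R_glass-fibre batt = L/(kA) = 0.175/(0.0404×3.59) = 1.207 K/W
R_carbon steel = L/(kA) = 0.0051/(41.7×3.59) = 3.407×10^-5 K/W
R_total = 1.217 K/W
Q = ΔT / R_total = 36 / 1.217

Q ≈ 29.6 W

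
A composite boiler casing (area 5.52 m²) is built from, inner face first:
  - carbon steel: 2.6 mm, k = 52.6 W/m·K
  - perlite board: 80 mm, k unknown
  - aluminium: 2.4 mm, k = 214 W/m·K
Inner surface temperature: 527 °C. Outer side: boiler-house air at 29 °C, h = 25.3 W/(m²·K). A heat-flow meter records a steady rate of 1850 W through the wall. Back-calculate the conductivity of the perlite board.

k ≈ 0.0553 W/(m·K)

Series thermal resistances:
R_carbon steel = L/(kA) = 0.0026/(52.6×5.52) = 8.955×10^-6 K/W
R_aluminium = L/(kA) = 0.0024/(214×5.52) = 2.032×10^-6 K/W
R_outer film = 1/(h_o·A) = 1/(25.3×5.52) = 0.00716 K/W
Sum of known resistances R_other = 0.007171 K/W
Total R = ΔT/Q = 498/1850 = 0.2692 K/W
R_perlite board = R_total − R_other = 0.262 K/W
k = L/(R·A) = 0.08/(0.262×5.52)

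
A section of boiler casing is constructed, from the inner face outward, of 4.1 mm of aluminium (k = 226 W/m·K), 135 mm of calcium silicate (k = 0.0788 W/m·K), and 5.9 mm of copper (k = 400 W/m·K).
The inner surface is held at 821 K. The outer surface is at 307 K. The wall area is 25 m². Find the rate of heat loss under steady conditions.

Series thermal resistances:
R_aluminium = L/(kA) = 0.0041/(226×25) = 7.257×10^-7 K/W
R_calcium silicate = L/(kA) = 0.135/(0.0788×25) = 0.06853 K/W
R_copper = L/(kA) = 0.0059/(400×25) = 5.9×10^-7 K/W
R_total = 0.06853 K/W
Q = ΔT / R_total = 514 / 0.06853

Q ≈ 7500 W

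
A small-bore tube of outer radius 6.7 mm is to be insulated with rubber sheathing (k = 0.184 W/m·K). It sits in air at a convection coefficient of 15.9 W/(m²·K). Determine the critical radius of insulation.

r_cr ≈ 11.6 mm

For a cylinder r_cr = k/h = 0.184/15.9
r_cr = 11.6 mm; since the bare radius (6.7 mm) is below r_cr, adding a thin layer of insulation will *increase* heat loss.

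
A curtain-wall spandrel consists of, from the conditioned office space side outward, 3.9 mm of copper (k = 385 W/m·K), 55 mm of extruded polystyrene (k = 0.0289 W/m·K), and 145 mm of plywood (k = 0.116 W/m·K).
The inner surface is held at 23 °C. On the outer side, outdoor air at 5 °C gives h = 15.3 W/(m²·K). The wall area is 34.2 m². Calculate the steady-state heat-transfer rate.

Q ≈ 191 W

Series thermal resistances:
R_copper = L/(kA) = 0.0039/(385×34.2) = 2.962×10^-7 K/W
R_extruded polystyrene = L/(kA) = 0.055/(0.0289×34.2) = 0.05565 K/W
R_plywood = L/(kA) = 0.145/(0.116×34.2) = 0.03655 K/W
R_outer film = 1/(h_o·A) = 1/(15.3×34.2) = 0.001911 K/W
R_total = 0.09411 K/W
Q = ΔT / R_total = 18 / 0.09411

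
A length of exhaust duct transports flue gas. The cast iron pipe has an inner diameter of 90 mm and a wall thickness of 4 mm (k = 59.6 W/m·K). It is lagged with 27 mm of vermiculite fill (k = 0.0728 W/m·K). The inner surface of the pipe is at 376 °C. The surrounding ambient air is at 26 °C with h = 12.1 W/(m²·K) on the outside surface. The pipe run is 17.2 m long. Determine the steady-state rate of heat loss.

Q ≈ 5310 W

Per-layer cylindrical resistances, series-summed:
R_cast iron pipe wall = ln(49/45)/(2π×59.6×17.2) = 1.322×10^-5 K/W
R_vermiculite fill = ln(76/49)/(2π×0.0728×17.2) = 0.05579 K/W
R_outer film = 1/(h_o·2πr_oL) = 1/(12.1×2π×0.076×17.2) = 0.01006 K/W
R_total = 0.06586 K/W
Q = ΔT/R_total = 350/0.06586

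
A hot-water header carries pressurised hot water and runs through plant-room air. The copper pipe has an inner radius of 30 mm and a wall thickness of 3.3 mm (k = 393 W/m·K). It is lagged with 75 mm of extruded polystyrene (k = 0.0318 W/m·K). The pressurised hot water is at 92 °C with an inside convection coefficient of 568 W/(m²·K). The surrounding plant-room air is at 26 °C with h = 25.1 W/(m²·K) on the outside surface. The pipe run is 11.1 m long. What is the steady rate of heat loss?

Q ≈ 123 W

Radial resistances (cylindrical: R_cond = ln(r_o/r_i)/(2πkL), R_conv = 1/(h·2πrL)):
R_inner film = 1/(h_i·2πr₁L) = 1/(568×2π×0.03×11.1) = 8.414×10^-4 K/W
R_copper pipe wall = ln(33.3/30)/(2π×393×11.1) = 3.807×10^-6 K/W
R_extruded polystyrene = ln(108.3/33.3)/(2π×0.0318×11.1) = 0.5318 K/W
R_outer film = 1/(h_o·2πr_oL) = 1/(25.1×2π×0.1083×11.1) = 0.005275 K/W
R_total = 0.5379 K/W
Q = ΔT/R_total = 66/0.5379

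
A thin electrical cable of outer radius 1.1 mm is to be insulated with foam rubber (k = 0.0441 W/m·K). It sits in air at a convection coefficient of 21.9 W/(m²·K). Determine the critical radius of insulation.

For a cylinder r_cr = k/h = 0.0441/21.9
r_cr = 2.01 mm; since the bare radius (1.1 mm) is below r_cr, adding a thin layer of insulation will *increase* heat loss.

r_cr ≈ 2.01 mm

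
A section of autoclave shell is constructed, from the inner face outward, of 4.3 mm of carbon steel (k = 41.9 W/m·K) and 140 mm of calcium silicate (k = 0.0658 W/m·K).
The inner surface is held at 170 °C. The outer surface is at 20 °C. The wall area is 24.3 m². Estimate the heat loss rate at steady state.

Q ≈ 1710 W

Thermal resistances in series:
R_carbon steel = L/(kA) = 0.0043/(41.9×24.3) = 4.223×10^-6 K/W
R_calcium silicate = L/(kA) = 0.14/(0.0658×24.3) = 0.08756 K/W
R_total = 0.08756 K/W
Q = ΔT / R_total = 150 / 0.08756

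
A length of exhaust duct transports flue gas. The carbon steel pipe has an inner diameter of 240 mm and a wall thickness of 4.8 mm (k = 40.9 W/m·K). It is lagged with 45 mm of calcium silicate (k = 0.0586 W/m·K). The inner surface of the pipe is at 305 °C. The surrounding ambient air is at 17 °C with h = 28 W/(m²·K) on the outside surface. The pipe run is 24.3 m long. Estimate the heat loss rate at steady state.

Radial resistances (cylindrical: R_cond = ln(r_o/r_i)/(2πkL), R_conv = 1/(h·2πrL)):
R_carbon steel pipe wall = ln(124.8/120)/(2π×40.9×24.3) = 6.281×10^-6 K/W
R_calcium silicate = ln(169.8/124.8)/(2π×0.0586×24.3) = 0.03441 K/W
R_outer film = 1/(h_o·2πr_oL) = 1/(28×2π×0.1698×24.3) = 0.001378 K/W
R_total = 0.0358 K/W
Q = ΔT/R_total = 288/0.0358

Q ≈ 8050 W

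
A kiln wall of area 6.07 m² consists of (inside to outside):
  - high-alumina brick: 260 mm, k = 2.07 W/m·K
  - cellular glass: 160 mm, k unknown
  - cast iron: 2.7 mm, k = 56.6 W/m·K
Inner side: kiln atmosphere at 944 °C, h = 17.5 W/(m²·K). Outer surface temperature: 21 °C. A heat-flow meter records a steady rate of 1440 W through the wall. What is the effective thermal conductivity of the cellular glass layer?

Treating each layer as a thermal resistance in series:
R_inner film = 1/(h_i·A) = 1/(17.5×6.07) = 0.009414 K/W
R_high-alumina brick = L/(kA) = 0.26/(2.07×6.07) = 0.02069 K/W
R_cast iron = L/(kA) = 0.0027/(56.6×6.07) = 7.859×10^-6 K/W
Sum of known resistances R_other = 0.03011 K/W
Total R = ΔT/Q = 923/1440 = 0.641 K/W
R_cellular glass = R_total − R_other = 0.6109 K/W
k = L/(R·A) = 0.16/(0.6109×6.07)

k ≈ 0.0432 W/(m·K)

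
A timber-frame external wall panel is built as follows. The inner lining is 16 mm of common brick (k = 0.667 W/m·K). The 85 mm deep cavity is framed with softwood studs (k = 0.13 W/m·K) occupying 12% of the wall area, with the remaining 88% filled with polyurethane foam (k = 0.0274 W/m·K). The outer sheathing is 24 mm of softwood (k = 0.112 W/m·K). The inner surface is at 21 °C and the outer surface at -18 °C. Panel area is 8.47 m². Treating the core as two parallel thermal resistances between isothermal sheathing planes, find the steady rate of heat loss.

Sheathing layers in series; stud and cavity paths in parallel between them.
R_inner = 0.016/(0.667×8.47) = 0.002832 K/W
R_stud  = 0.085/(0.13×0.12×8.47) = 0.6433 K/W
R_cav   = 0.085/(0.0274×0.88×8.47) = 0.4162 K/W
1/R_core = 1/R_stud + 1/R_cav → R_core = 0.2527 K/W
R_outer = 0.024/(0.112×8.47) = 0.0253 K/W
R_total = 0.2808 K/W
Q = ΔT/R_total = 39/0.2808

Q ≈ 139 W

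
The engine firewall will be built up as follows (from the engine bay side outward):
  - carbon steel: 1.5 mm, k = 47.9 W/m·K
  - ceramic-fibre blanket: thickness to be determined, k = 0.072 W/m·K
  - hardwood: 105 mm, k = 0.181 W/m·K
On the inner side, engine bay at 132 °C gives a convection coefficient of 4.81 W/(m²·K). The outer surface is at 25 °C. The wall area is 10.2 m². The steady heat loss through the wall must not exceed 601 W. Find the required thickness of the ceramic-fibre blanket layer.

L ≈ 74 mm

Using the resistance-network approach (series):
R_inner film = 1/(h_i·A) = 1/(4.81×10.2) = 0.02038 K/W
R_carbon steel = L/(kA) = 0.0015/(47.9×10.2) = 3.07×10^-6 K/W
R_hardwood = L/(kA) = 0.105/(0.181×10.2) = 0.05687 K/W
Sum of the known resistances R_other = 0.07726 K/W
Required total resistance R_tot = ΔT/Q_allow = 107/601 = 0.178 K/W
R_ceramic-fibre blanket = R_tot − R_other = 0.1008 K/W
L = R·k·A = 0.1008×0.072×10.2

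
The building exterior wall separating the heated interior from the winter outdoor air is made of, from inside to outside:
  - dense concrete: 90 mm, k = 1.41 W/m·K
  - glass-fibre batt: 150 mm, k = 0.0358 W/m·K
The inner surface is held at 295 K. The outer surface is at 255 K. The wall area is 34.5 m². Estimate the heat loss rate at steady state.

Q ≈ 324 W

Series thermal resistances:
R_dense concrete = L/(kA) = 0.09/(1.41×34.5) = 0.00185 K/W
R_glass-fibre batt = L/(kA) = 0.15/(0.0358×34.5) = 0.1214 K/W
R_total = 0.1233 K/W
Q = ΔT / R_total = 40 / 0.1233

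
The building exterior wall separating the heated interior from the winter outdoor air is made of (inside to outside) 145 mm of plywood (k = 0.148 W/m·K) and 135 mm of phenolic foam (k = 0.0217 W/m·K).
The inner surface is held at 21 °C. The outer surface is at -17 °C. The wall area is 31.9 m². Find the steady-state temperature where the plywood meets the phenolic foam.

T ≈ 15.8 °C

Using the resistance-network approach (series):
R_plywood = L/(kA) = 0.145/(0.148×31.9) = 0.03071 K/W
R_phenolic foam = L/(kA) = 0.135/(0.0217×31.9) = 0.195 K/W
R_total = 0.2257 K/W;  Q = ΔT/R_total = 38/0.2257 = 168.3 W
T_interface = T_inner − Q·ΣR(inner→interface) = 21 − 168×0.03071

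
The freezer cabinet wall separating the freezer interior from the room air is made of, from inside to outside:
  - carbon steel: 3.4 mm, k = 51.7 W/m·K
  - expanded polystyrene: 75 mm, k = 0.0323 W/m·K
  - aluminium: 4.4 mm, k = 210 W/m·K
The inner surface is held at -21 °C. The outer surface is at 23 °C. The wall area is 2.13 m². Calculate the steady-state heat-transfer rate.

Q ≈ 40.4 W

Model the wall as resistances in series:
R_carbon steel = L/(kA) = 0.0034/(51.7×2.13) = 3.088×10^-5 K/W
R_expanded polystyrene = L/(kA) = 0.075/(0.0323×2.13) = 1.09 K/W
R_aluminium = L/(kA) = 0.0044/(210×2.13) = 9.837×10^-6 K/W
R_total = 1.09 K/W
Q = ΔT / R_total = 44 / 1.09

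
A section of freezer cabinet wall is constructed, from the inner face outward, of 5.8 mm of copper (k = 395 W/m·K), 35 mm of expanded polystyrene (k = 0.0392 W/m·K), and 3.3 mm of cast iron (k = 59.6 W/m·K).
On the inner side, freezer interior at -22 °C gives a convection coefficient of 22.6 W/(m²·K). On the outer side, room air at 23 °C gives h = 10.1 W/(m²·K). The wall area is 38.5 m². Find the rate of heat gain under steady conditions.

Q ≈ 1670 W

Model the wall as resistances in series:
R_inner film = 1/(h_i·A) = 1/(22.6×38.5) = 0.001149 K/W
R_copper = L/(kA) = 0.0058/(395×38.5) = 3.814×10^-7 K/W
R_expanded polystyrene = L/(kA) = 0.035/(0.0392×38.5) = 0.02319 K/W
R_cast iron = L/(kA) = 0.0033/(59.6×38.5) = 1.438×10^-6 K/W
R_outer film = 1/(h_o·A) = 1/(10.1×38.5) = 0.002572 K/W
R_total = 0.02691 K/W
Q = ΔT / R_total = 45 / 0.02691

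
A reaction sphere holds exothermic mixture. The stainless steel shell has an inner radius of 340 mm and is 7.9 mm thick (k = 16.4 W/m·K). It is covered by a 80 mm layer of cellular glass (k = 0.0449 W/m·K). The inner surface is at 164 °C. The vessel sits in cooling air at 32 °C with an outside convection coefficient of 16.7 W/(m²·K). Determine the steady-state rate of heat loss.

Q ≈ 135 W

Each spherical layer contributes R = (1/r_i − 1/r_o)/(4πk):
R_stainless steel shell = (1/0.34 − 1/0.3479)/(4π×16.4) = 3.241×10^-4 K/W
R_cellular glass = (1/0.3479 − 1/0.4279)/(4π×0.0449) = 0.9524 K/W
R_outer film = 1/(h·4πr_o²) = 1/(16.7×4π×0.4279²) = 0.02602 K/W
R_total = 0.9788 K/W
Q = ΔT/R_total = 132/0.9788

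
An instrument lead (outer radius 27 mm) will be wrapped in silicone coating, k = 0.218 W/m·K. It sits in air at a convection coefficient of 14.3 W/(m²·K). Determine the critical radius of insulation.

r_cr ≈ 15.2 mm

For a cylinder r_cr = k/h = 0.218/14.3
r_cr = 15.2 mm; since the bare radius (27 mm) is above r_cr, any added insulation will reduce heat loss.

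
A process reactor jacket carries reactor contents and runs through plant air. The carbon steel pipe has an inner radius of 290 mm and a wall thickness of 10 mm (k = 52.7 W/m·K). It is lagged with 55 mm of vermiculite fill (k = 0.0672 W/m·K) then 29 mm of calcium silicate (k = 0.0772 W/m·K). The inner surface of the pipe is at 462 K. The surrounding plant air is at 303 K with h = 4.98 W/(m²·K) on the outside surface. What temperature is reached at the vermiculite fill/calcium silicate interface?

T ≈ 364 K

Treating each annulus and film as a series resistance:
R_carbon steel pipe wall = ln(300/290)/(2π×52.7×1) = 1.024×10^-4 K/W
R_vermiculite fill = ln(355/300)/(2π×0.0672×1) = 0.3987 K/W
R_calcium silicate = ln(384/355)/(2π×0.0772×1) = 0.1619 K/W
R_outer film = 1/(h_o·2πr_oL) = 1/(4.98×2π×0.384×1) = 0.08323 K/W
R_total = 0.6439 K/W
Q = ΔT/R_total = 159/0.6439
Q = 247 W/m
T_interface = T_inner − Q·ΣR(inner→interface) = 462 − 247×0.3988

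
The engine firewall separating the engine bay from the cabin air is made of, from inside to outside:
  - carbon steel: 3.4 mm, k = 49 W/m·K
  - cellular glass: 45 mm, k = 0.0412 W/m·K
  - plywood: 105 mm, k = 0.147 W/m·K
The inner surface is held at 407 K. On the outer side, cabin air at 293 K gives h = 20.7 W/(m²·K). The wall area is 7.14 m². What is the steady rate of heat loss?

Q ≈ 439 W

Using the resistance-network approach (series):
R_carbon steel = L/(kA) = 0.0034/(49×7.14) = 9.718×10^-6 K/W
R_cellular glass = L/(kA) = 0.045/(0.0412×7.14) = 0.153 K/W
R_plywood = L/(kA) = 0.105/(0.147×7.14) = 0.1 K/W
R_outer film = 1/(h_o·A) = 1/(20.7×7.14) = 0.006766 K/W
R_total = 0.2598 K/W
Q = ΔT / R_total = 114 / 0.2598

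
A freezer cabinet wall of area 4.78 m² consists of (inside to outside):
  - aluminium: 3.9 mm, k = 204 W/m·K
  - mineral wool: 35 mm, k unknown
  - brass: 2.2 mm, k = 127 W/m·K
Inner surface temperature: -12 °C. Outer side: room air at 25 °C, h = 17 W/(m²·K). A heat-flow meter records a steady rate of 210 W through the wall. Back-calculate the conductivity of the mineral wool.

Series thermal resistances:
R_aluminium = L/(kA) = 0.0039/(204×4.78) = 4×10^-6 K/W
R_brass = L/(kA) = 0.0022/(127×4.78) = 3.624×10^-6 K/W
R_outer film = 1/(h_o·A) = 1/(17×4.78) = 0.01231 K/W
Sum of known resistances R_other = 0.01231 K/W
Total R = ΔT/Q = 37/210 = 0.1762 K/W
R_mineral wool = R_total − R_other = 0.1639 K/W
k = L/(R·A) = 0.035/(0.1639×4.78)

k ≈ 0.0447 W/(m·K)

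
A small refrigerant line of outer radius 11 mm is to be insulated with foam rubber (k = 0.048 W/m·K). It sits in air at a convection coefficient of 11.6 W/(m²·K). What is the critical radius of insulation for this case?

r_cr ≈ 4.14 mm

For a cylinder r_cr = k/h = 0.048/11.6
r_cr = 4.14 mm; since the bare radius (11 mm) is above r_cr, any added insulation will reduce heat loss.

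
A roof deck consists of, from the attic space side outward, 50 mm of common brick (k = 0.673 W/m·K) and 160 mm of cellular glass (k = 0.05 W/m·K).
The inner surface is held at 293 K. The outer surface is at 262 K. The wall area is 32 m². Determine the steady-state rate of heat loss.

Series thermal resistances:
R_common brick = L/(kA) = 0.05/(0.673×32) = 0.002322 K/W
R_cellular glass = L/(kA) = 0.16/(0.05×32) = 0.1 K/W
R_total = 0.1023 K/W
Q = ΔT / R_total = 31 / 0.1023

Q ≈ 303 W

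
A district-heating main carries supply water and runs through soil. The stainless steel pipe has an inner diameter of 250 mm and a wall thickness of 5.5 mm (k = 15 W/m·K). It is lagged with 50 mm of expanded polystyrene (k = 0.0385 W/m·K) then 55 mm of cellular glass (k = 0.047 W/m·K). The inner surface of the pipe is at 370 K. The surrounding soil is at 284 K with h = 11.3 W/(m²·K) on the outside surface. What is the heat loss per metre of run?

For a radial system each layer contributes R = ln(r_out/r_in)/(2πkL); films add R = 1/(hA).
R_stainless steel pipe wall = ln(130.5/125)/(2π×15×1) = 4.569×10^-4 K/W
R_expanded polystyrene = ln(180.5/130.5)/(2π×0.0385×1) = 1.341 K/W
R_cellular glass = ln(235.5/180.5)/(2π×0.047×1) = 0.9007 K/W
R_outer film = 1/(h_o·2πr_oL) = 1/(11.3×2π×0.2355×1) = 0.05981 K/W
R_total = 2.302 K/W
Q = ΔT/R_total = 86/2.302

q′ ≈ 37.4 W/m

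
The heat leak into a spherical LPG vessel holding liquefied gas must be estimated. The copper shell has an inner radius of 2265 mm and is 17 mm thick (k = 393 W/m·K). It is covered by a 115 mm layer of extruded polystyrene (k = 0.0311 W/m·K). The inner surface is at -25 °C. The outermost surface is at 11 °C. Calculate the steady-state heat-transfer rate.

Each spherical layer contributes R = (1/r_i − 1/r_o)/(4πk):
R_copper shell = (1/2.265 − 1/2.282)/(4π×393) = 6.66×10^-7 K/W
R_extruded polystyrene = (1/2.282 − 1/2.397)/(4π×0.0311) = 0.0538 K/W
R_total = 0.0538 K/W
Q = ΔT/R_total = 36/0.0538

Q ≈ 669 W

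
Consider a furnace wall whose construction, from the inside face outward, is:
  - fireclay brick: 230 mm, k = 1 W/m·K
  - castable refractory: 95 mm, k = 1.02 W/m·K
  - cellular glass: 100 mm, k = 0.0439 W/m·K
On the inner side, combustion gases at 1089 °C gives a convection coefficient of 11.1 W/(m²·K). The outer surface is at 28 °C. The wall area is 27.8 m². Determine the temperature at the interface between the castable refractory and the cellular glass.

T ≈ 926 °C

Treating each layer as a thermal resistance in series:
R_inner film = 1/(h_i·A) = 1/(11.1×27.8) = 0.003241 K/W
R_fireclay brick = L/(kA) = 0.23/(1×27.8) = 0.008273 K/W
R_castable refractory = L/(kA) = 0.095/(1.02×27.8) = 0.00335 K/W
R_cellular glass = L/(kA) = 0.1/(0.0439×27.8) = 0.08194 K/W
R_total = 0.0968 K/W;  Q = ΔT/R_total = 1061/0.0968 = 10960 W
T_interface = T_inner − Q·ΣR(inner→interface) = 1089 − 11000×0.01486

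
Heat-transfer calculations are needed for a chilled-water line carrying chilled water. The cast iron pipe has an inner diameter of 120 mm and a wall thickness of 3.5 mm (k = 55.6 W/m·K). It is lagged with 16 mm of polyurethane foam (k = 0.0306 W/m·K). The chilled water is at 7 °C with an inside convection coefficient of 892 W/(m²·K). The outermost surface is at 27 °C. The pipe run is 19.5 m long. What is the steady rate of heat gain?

Q ≈ 333 W

Cylindrical conduction, so R = ln(r₂/r₁)/(2πkL) per layer, in series:
R_inner film = 1/(h_i·2πr₁L) = 1/(892×2π×0.06×19.5) = 1.525×10^-4 K/W
R_cast iron pipe wall = ln(63.5/60)/(2π×55.6×19.5) = 8.323×10^-6 K/W
R_polyurethane foam = ln(79.5/63.5)/(2π×0.0306×19.5) = 0.05994 K/W
R_total = 0.0601 K/W
Q = ΔT/R_total = 20/0.0601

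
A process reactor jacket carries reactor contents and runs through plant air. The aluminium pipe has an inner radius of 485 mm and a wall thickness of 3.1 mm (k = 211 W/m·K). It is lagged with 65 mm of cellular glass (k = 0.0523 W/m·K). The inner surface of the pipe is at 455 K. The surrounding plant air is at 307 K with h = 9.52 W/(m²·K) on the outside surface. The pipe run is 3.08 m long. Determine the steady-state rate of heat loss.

Cylindrical conduction, so R = ln(r₂/r₁)/(2πkL) per layer, in series:
R_aluminium pipe wall = ln(488.1/485)/(2π×211×3.08) = 1.56×10^-6 K/W
R_cellular glass = ln(553.1/488.1)/(2π×0.0523×3.08) = 0.1235 K/W
R_outer film = 1/(h_o·2πr_oL) = 1/(9.52×2π×0.5531×3.08) = 0.009814 K/W
R_total = 0.1333 K/W
Q = ΔT/R_total = 148/0.1333

Q ≈ 1110 W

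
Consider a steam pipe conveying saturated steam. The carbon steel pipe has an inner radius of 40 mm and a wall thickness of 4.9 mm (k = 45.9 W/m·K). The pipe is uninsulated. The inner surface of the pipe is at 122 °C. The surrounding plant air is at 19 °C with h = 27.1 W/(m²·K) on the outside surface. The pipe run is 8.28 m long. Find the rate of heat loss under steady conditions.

Radial resistances (cylindrical: R_cond = ln(r_o/r_i)/(2πkL), R_conv = 1/(h·2πrL)):
R_carbon steel pipe wall = ln(44.9/40)/(2π×45.9×8.28) = 4.839×10^-5 K/W
R_outer film = 1/(h_o·2πr_oL) = 1/(27.1×2π×0.0449×8.28) = 0.0158 K/W
R_total = 0.01585 K/W
Q = ΔT/R_total = 103/0.01585

Q ≈ 6500 W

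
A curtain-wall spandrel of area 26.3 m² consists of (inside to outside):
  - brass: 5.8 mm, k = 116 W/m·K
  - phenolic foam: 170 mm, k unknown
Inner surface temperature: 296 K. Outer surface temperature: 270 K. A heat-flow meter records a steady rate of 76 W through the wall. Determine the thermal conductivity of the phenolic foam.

Series thermal resistances:
R_brass = L/(kA) = 0.0058/(116×26.3) = 1.901×10^-6 K/W
Sum of known resistances R_other = 1.901×10^-6 K/W
Total R = ΔT/Q = 26/76 = 0.3421 K/W
R_phenolic foam = R_total − R_other = 0.3421 K/W
k = L/(R·A) = 0.17/(0.3421×26.3)

k ≈ 0.0189 W/(m·K)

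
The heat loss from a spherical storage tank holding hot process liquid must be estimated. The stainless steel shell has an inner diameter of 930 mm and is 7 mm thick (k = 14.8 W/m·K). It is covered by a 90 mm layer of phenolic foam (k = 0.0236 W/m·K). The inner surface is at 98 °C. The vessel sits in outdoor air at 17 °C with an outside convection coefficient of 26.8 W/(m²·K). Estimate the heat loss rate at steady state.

Q ≈ 70.2 W

Each spherical layer contributes R = (1/r_i − 1/r_o)/(4πk):
R_stainless steel shell = (1/0.465 − 1/0.472)/(4π×14.8) = 1.715×10^-4 K/W
R_phenolic foam = (1/0.472 − 1/0.562)/(4π×0.0236) = 1.144 K/W
R_outer film = 1/(h·4πr_o²) = 1/(26.8×4π×0.562²) = 0.009401 K/W
R_total = 1.154 K/W
Q = ΔT/R_total = 81/1.154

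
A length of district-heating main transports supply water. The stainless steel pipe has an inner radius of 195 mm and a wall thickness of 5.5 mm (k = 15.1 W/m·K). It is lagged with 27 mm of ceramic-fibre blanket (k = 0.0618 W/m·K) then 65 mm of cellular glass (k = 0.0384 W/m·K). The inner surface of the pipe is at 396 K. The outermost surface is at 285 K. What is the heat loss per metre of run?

Radial resistances (cylindrical: R_cond = ln(r_o/r_i)/(2πkL), R_conv = 1/(h·2πrL)):
R_stainless steel pipe wall = ln(200.5/195)/(2π×15.1×1) = 2.932×10^-4 K/W
R_ceramic-fibre blanket = ln(227.5/200.5)/(2π×0.0618×1) = 0.3254 K/W
R_cellular glass = ln(292.5/227.5)/(2π×0.0384×1) = 1.042 K/W
R_total = 1.367 K/W
Q = ΔT/R_total = 111/1.367

q′ ≈ 81.2 W/m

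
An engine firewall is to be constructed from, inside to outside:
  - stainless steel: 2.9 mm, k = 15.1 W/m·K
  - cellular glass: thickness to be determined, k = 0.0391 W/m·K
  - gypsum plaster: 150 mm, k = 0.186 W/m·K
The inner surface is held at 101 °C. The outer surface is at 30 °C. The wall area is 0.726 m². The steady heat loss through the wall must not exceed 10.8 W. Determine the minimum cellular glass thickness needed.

L ≈ 155 mm

Model the wall as resistances in series:
R_stainless steel = L/(kA) = 0.0029/(15.1×0.726) = 2.645×10^-4 K/W
R_gypsum plaster = L/(kA) = 0.15/(0.186×0.726) = 1.111 K/W
Sum of the known resistances R_other = 1.111 K/W
Required total resistance R_tot = ΔT/Q_allow = 71/10.8 = 6.574 K/W
R_cellular glass = R_tot − R_other = 5.463 K/W
L = R·k·A = 5.463×0.0391×0.726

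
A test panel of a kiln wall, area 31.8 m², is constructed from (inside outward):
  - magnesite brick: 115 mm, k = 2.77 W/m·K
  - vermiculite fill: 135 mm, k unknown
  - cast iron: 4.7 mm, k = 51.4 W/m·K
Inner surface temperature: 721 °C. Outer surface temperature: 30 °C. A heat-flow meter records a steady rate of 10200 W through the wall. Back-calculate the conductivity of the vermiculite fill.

Thermal resistances in series:
R_magnesite brick = L/(kA) = 0.115/(2.77×31.8) = 0.001306 K/W
R_cast iron = L/(kA) = 0.0047/(51.4×31.8) = 2.875×10^-6 K/W
Sum of known resistances R_other = 0.001308 K/W
Total R = ΔT/Q = 691/10200 = 0.06775 K/W
R_vermiculite fill = R_total − R_other = 0.06644 K/W
k = L/(R·A) = 0.135/(0.06644×31.8)

k ≈ 0.0639 W/(m·K)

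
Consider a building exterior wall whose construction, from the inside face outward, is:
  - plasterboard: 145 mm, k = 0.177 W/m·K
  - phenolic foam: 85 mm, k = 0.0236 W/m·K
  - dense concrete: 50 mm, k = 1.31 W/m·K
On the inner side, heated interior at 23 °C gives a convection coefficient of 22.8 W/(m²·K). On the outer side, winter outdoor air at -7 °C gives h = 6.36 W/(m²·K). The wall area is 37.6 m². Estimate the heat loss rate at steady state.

Q ≈ 242 W

Using the resistance-network approach (series):
R_inner film = 1/(h_i·A) = 1/(22.8×37.6) = 0.001166 K/W
R_plasterboard = L/(kA) = 0.145/(0.177×37.6) = 0.02179 K/W
R_phenolic foam = L/(kA) = 0.085/(0.0236×37.6) = 0.09579 K/W
R_dense concrete = L/(kA) = 0.05/(1.31×37.6) = 0.001015 K/W
R_outer film = 1/(h_o·A) = 1/(6.36×37.6) = 0.004182 K/W
R_total = 0.1239 K/W
Q = ΔT / R_total = 30 / 0.1239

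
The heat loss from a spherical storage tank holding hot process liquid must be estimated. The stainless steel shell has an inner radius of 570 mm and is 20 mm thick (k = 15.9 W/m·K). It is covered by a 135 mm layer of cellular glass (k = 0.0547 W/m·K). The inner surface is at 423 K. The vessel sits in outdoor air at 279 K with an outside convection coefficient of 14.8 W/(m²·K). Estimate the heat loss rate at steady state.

For a spherical shell R = (1/r₁ − 1/r₂)/(4πk); film R = 1/(h·4πr²). In series:
R_stainless steel shell = (1/0.57 − 1/0.59)/(4π×15.9) = 2.976×10^-4 K/W
R_cellular glass = (1/0.59 − 1/0.725)/(4π×0.0547) = 0.4591 K/W
R_outer film = 1/(h·4πr_o²) = 1/(14.8×4π×0.725²) = 0.01023 K/W
R_total = 0.4697 K/W
Q = ΔT/R_total = 144/0.4697

Q ≈ 307 W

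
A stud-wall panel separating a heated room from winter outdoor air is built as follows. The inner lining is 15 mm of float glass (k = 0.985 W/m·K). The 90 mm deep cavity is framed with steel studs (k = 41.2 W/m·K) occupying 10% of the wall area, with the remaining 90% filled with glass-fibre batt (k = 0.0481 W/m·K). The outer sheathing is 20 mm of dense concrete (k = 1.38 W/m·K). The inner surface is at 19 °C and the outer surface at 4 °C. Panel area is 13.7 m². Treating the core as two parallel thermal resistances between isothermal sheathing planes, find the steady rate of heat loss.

Q ≈ 4000 W

Sheathing layers in series; stud and cavity paths in parallel between them.
R_inner = 0.015/(0.985×13.7) = 0.001112 K/W
R_stud  = 0.09/(41.2×0.1×13.7) = 0.001595 K/W
R_cav   = 0.09/(0.0481×0.9×13.7) = 0.1518 K/W
1/R_core = 1/R_stud + 1/R_cav → R_core = 0.001578 K/W
R_outer = 0.02/(1.38×13.7) = 0.001058 K/W
R_total = 0.003747 K/W
Q = ΔT/R_total = 15/0.003747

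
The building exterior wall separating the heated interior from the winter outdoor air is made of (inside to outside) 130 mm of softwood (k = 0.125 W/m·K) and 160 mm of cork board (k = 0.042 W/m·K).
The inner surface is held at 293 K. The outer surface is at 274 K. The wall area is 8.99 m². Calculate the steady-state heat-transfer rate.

Q ≈ 35.2 W

Treating each layer as a thermal resistance in series:
R_softwood = L/(kA) = 0.13/(0.125×8.99) = 0.1157 K/W
R_cork board = L/(kA) = 0.16/(0.042×8.99) = 0.4238 K/W
R_total = 0.5394 K/W
Q = ΔT / R_total = 19 / 0.5394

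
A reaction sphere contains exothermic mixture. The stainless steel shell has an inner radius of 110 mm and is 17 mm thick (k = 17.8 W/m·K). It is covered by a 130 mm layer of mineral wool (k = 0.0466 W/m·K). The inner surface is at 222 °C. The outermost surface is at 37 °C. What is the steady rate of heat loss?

Each spherical layer contributes R = (1/r_i − 1/r_o)/(4πk):
R_stainless steel shell = (1/0.11 − 1/0.127)/(4π×17.8) = 0.00544 K/W
R_mineral wool = (1/0.127 − 1/0.257)/(4π×0.0466) = 6.802 K/W
R_total = 6.807 K/W
Q = ΔT/R_total = 185/6.807

Q ≈ 27.2 W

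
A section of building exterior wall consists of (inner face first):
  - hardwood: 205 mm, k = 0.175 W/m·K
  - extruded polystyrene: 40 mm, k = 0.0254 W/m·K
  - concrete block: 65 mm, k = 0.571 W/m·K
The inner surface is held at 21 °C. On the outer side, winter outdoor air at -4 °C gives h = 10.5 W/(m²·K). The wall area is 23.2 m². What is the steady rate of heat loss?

Q ≈ 196 W

Model the wall as resistances in series:
R_hardwood = L/(kA) = 0.205/(0.175×23.2) = 0.05049 K/W
R_extruded polystyrene = L/(kA) = 0.04/(0.0254×23.2) = 0.06788 K/W
R_concrete block = L/(kA) = 0.065/(0.571×23.2) = 0.004907 K/W
R_outer film = 1/(h_o·A) = 1/(10.5×23.2) = 0.004105 K/W
R_total = 0.1274 K/W
Q = ΔT / R_total = 25 / 0.1274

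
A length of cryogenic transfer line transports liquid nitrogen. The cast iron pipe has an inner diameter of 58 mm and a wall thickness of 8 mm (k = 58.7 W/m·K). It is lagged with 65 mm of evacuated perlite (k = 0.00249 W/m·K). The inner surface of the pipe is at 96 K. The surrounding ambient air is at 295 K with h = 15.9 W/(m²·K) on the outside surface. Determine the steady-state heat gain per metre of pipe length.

q′ ≈ 3.07 W/m

Radial resistances (cylindrical: R_cond = ln(r_o/r_i)/(2πkL), R_conv = 1/(h·2πrL)):
R_cast iron pipe wall = ln(37/29)/(2π×58.7×1) = 6.605×10^-4 K/W
R_evacuated perlite = ln(102/37)/(2π×0.00249×1) = 64.82 K/W
R_outer film = 1/(h_o·2πr_oL) = 1/(15.9×2π×0.102×1) = 0.09813 K/W
R_total = 64.91 K/W
Q = ΔT/R_total = 199/64.91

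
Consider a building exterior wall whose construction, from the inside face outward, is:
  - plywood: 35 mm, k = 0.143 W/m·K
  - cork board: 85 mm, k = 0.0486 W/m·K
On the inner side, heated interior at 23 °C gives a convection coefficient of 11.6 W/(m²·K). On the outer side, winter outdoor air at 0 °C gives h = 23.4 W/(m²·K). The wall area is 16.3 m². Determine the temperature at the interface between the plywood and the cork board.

Thermal resistances in series:
R_inner film = 1/(h_i·A) = 1/(11.6×16.3) = 0.005289 K/W
R_plywood = L/(kA) = 0.035/(0.143×16.3) = 0.01502 K/W
R_cork board = L/(kA) = 0.085/(0.0486×16.3) = 0.1073 K/W
R_outer film = 1/(h_o·A) = 1/(23.4×16.3) = 0.002622 K/W
R_total = 0.1302 K/W;  Q = ΔT/R_total = 23/0.1302 = 176.6 W
T_interface = T_inner − Q·ΣR(inner→interface) = 23 − 177×0.0203

T ≈ 19.4 °C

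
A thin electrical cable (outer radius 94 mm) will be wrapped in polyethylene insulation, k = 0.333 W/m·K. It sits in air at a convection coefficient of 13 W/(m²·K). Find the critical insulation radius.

For a cylinder r_cr = k/h = 0.333/13
r_cr = 25.6 mm; since the bare radius (94 mm) is above r_cr, any added insulation will reduce heat loss.

r_cr ≈ 25.6 mm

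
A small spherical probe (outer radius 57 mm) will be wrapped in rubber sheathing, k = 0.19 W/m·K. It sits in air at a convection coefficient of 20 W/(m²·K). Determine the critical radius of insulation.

For a sphere r_cr = 2k/h = 2×0.19/20
r_cr = 19 mm; since the bare radius (57 mm) is above r_cr, any added insulation will reduce heat loss.

r_cr ≈ 19 mm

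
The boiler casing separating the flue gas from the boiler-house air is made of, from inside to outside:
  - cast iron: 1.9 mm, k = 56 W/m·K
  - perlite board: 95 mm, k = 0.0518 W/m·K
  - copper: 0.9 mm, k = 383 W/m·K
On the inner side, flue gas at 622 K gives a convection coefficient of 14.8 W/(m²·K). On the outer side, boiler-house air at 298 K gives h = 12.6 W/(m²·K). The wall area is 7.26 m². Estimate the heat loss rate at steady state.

Using the resistance-network approach (series):
R_inner film = 1/(h_i·A) = 1/(14.8×7.26) = 0.009307 K/W
R_cast iron = L/(kA) = 0.0019/(56×7.26) = 4.673×10^-6 K/W
R_perlite board = L/(kA) = 0.095/(0.0518×7.26) = 0.2526 K/W
R_copper = L/(kA) = 0.0009/(383×7.26) = 3.237×10^-7 K/W
R_outer film = 1/(h_o·A) = 1/(12.6×7.26) = 0.01093 K/W
R_total = 0.2729 K/W
Q = ΔT / R_total = 324 / 0.2729

Q ≈ 1190 W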